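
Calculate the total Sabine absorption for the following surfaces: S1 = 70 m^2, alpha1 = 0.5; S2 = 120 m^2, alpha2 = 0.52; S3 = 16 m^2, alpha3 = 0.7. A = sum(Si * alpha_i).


70 * 0.5 = 35
120 * 0.52 = 62.4
16 * 0.7 = 11.2
A_total = 35 + 62.4 + 11.2 = 108.6 m^2


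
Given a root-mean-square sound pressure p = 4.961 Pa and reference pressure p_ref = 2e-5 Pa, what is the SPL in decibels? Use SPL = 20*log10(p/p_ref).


p / p_ref = 4.961 / 2e-5 = 248050
SPL = 20 * log10(248050) = 107.89 dB


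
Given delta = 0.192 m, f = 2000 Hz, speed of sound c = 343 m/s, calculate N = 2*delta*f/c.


N = 2*delta*f/c = 2*delta/lambda, where lambda = c/f
lambda = 343 / 2000 = 0.1715 m
N = 2 * 0.192 / 0.1715 = 2.2391


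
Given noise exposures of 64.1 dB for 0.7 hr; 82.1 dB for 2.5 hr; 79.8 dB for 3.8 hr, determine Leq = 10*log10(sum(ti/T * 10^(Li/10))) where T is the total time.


T_total = 0.7 + 2.5 + 3.8 = 7.0 hr
(0.7/7.0) * 10^(64.1/10) = 257040
(2.5/7.0) * 10^(82.1/10) = 5.79218e+07
(3.8/7.0) * 10^(79.8/10) = 5.18425e+07
Sum = 257040 + 5.79218e+07 + 5.18425e+07 = 1.10021e+08
Leq = 10*log10(1.10021e+08) = 80.415 dB


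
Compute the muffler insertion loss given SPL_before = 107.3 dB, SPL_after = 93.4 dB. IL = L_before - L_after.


Insertion loss = SPL without muffler - SPL with muffler
IL = 107.3 - 93.4 = 13.9 dB


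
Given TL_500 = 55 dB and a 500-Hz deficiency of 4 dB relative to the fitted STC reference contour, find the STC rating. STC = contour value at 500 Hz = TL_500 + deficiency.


By ASTM E413, STC = value of the fitted reference contour at 500 Hz.
Contour value at 500 Hz = TL_500 + deficiency = 55 + 4 = 59
STC = 59


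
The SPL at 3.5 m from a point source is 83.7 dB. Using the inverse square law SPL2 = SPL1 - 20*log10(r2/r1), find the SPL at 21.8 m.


r2/r1 = 21.8/3.5 = 6.22857
Correction = 20*log10(6.22857) = 15.8878 dB
SPL2 = 83.7 - 15.8878 = 67.812 dB


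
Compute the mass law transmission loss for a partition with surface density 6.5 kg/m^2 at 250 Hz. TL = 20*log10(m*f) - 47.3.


m * f = 6.5 * 250 = 1625
20*log10(1625) = 64.2171 dB
TL = 64.2171 - 47.3 = 16.917 dB


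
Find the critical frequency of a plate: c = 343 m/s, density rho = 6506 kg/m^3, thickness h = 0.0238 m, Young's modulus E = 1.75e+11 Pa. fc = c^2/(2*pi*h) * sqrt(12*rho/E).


12*rho/E = 12*6506/1.75e+11 = 4.46126e-07
sqrt(12*rho/E) = sqrt(4.46126e-07) = 0.000667927
c^2/(2*pi*h) = 343^2/(2*pi*0.0238) = 786740
fc = 786740 * 0.000667927 = 525.48 Hz


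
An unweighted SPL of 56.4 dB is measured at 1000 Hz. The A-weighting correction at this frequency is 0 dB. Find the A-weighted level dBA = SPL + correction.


A-weighting table: 1000 Hz -> 0 dB correction
SPL_A = SPL + correction = 56.4 + (0) = 56.4 dBA


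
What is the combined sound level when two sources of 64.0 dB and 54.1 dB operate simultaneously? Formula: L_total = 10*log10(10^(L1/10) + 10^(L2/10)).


10^(64.0/10) = 2.51189e+06
10^(54.1/10) = 257040
Sum = 2.51189e+06 + 257040 = 2.76893e+06
L_total = 10*log10(2.76893e+06) = 64.423 dB


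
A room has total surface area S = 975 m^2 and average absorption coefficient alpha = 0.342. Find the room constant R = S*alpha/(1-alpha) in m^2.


R = 975 * 0.342 / (1 - 0.342) = 506.76 m^2


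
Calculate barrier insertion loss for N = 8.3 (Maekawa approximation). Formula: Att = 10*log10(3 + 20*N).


3 + 20*N = 3 + 20*8.3 = 169
Att = 10*log10(169) = 22.279 dB


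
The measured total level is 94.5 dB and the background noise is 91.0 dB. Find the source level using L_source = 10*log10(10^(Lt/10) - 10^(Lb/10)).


10^(94.5/10) = 2.81838e+09
10^(91.0/10) = 1.25893e+09
Difference = 2.81838e+09 - 1.25893e+09 = 1.55945e+09
L_source = 10*log10(1.55945e+09) = 91.93 dB


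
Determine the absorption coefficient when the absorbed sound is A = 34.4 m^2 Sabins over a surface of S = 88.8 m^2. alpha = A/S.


Absorption coefficient = absorbed power / incident power
alpha = A / S = 34.4 / 88.8 = 0.38739


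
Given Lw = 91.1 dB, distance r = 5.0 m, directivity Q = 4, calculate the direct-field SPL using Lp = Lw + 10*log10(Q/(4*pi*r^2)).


4*pi*r^2 = 4*pi*5.0^2 = 314.159 m^2
Q / (4*pi*r^2) = 4 / 314.159 = 0.0127324
Lp = 91.1 + 10*log10(0.0127324) = 72.149 dB


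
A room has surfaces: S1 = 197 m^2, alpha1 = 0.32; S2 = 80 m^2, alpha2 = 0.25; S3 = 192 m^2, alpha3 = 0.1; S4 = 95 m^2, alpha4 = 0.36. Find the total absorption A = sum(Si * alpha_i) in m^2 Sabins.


197 * 0.32 = 63.04
80 * 0.25 = 20
192 * 0.1 = 19.2
95 * 0.36 = 34.2
A_total = 63.04 + 20 + 19.2 + 34.2 = 136.44 m^2


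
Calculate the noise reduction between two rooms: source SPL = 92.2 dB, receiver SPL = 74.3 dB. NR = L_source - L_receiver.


NR = L_source - L_receiver (difference between source and receiving room levels)
NR = 92.2 - 74.3 = 17.9 dB


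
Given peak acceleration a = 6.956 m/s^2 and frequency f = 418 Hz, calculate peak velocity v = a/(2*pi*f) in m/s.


omega = 2*pi*f = 2*pi*418 = 2626.37 rad/s
v = a / omega = 6.956 / 2626.37 = 0.0026485 m/s


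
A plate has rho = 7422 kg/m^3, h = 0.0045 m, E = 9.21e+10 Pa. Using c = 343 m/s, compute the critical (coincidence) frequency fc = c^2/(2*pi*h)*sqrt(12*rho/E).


12*rho/E = 12*7422/9.21e+10 = 9.67036e-07
sqrt(12*rho/E) = sqrt(9.67036e-07) = 0.00098338
c^2/(2*pi*h) = 343^2/(2*pi*0.0045) = 4.16098e+06
fc = 4.16098e+06 * 0.00098338 = 4091.8 Hz


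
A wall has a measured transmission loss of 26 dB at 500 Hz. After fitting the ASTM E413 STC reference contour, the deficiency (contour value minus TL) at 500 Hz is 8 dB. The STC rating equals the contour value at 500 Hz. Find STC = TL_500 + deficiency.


By ASTM E413, STC = value of the fitted reference contour at 500 Hz.
Contour value at 500 Hz = TL_500 + deficiency = 26 + 8 = 34
STC = 34


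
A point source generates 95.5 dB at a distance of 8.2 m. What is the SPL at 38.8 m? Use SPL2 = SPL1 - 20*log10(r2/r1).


r2/r1 = 38.8/8.2 = 4.73171
Correction = 20*log10(4.73171) = 13.5004 dB
SPL2 = 95.5 - 13.5004 = 82 dB


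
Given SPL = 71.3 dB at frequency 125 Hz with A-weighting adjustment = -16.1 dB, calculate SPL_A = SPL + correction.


A-weighting table: 125 Hz -> -16.1 dB correction
SPL_A = SPL + correction = 71.3 + (-16.1) = 55.2 dBA


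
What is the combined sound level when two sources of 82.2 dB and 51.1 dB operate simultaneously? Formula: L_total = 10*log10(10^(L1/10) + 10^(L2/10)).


10^(82.2/10) = 1.65959e+08
10^(51.1/10) = 128825
Sum = 1.65959e+08 + 128825 = 1.66088e+08
L_total = 10*log10(1.66088e+08) = 82.203 dB


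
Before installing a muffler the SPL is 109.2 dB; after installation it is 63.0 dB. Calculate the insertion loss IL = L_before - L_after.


Insertion loss = SPL without muffler - SPL with muffler
IL = 109.2 - 63.0 = 46.2 dB


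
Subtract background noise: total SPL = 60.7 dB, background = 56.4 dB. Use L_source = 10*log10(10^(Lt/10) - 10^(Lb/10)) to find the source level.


10^(60.7/10) = 1.1749e+06
10^(56.4/10) = 436516
Difference = 1.1749e+06 - 436516 = 738384
L_source = 10*log10(738384) = 58.683 dB


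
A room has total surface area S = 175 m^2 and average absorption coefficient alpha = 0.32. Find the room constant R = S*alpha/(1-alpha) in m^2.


R = 175 * 0.32 / (1 - 0.32) = 82.353 m^2


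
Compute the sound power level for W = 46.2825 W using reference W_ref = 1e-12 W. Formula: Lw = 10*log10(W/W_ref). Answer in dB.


W / W_ref = 46.2825 / 1e-12 = 4.62825e+13
Lw = 10 * log10(4.62825e+13) = 136.65 dB


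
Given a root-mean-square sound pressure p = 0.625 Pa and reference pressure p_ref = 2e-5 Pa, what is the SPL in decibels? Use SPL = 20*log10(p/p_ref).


p / p_ref = 0.625 / 2e-5 = 31250
SPL = 20 * log10(31250) = 89.897 dB


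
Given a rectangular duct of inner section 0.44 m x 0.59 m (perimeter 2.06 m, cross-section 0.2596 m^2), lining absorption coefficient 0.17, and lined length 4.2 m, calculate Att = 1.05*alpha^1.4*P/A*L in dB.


alpha^1.4 = 0.17^1.4 = 0.0836813
Attenuation rate = 1.05 * alpha^1.4 * P / A
= 1.05 * 0.0836813 * 2.06 / 0.2596 = 0.697237 dB/m
Total Att = 0.697237 * 4.2 = 2.9284 dB


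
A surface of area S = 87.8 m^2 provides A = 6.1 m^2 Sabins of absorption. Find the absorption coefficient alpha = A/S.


Absorption coefficient = absorbed power / incident power
alpha = A / S = 6.1 / 87.8 = 0.069476


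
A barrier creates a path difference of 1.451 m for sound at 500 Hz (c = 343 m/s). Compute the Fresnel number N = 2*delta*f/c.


N = 2*delta*f/c = 2*delta/lambda, where lambda = c/f
lambda = 343 / 500 = 0.686 m
N = 2 * 1.451 / 0.686 = 4.2303


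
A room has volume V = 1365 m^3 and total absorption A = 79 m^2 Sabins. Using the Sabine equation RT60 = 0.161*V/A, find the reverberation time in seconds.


RT60 = 0.161 * 1365 / 79 = 2.7818 s


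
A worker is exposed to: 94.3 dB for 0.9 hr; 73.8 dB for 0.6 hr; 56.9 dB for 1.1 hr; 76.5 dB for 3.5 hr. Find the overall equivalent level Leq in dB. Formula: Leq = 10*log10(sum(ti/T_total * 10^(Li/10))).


T_total = 0.9 + 0.6 + 1.1 + 3.5 = 6.1 hr
(0.9/6.1) * 10^(94.3/10) = 3.97112e+08
(0.6/6.1) * 10^(73.8/10) = 2.35951e+06
(1.1/6.1) * 10^(56.9/10) = 88320.8
(3.5/6.1) * 10^(76.5/10) = 2.56294e+07
Sum = 3.97112e+08 + 2.35951e+06 + 88320.8 + 2.56294e+07 = 4.25189e+08
Leq = 10*log10(4.25189e+08) = 86.286 dB


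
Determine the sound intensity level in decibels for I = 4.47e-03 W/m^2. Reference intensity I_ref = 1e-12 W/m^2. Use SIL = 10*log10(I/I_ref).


I / I_ref = 4.47e-03 / 1e-12 = 4.47e+09
SIL = 10 * log10(4.47e+09) = 96.503 dB


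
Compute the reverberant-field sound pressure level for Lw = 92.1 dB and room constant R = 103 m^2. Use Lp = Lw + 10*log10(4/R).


4/R = 4/103 = 0.038835
Lp = 92.1 + 10*log10(0.038835) = 77.992 dB


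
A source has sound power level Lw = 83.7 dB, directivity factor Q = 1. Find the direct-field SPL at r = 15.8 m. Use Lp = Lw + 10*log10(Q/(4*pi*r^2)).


4*pi*r^2 = 4*pi*15.8^2 = 3137.07 m^2
Q / (4*pi*r^2) = 1 / 3137.07 = 0.000318769
Lp = 83.7 + 10*log10(0.000318769) = 48.735 dB


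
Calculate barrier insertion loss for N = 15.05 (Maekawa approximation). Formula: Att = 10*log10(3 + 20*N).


3 + 20*N = 3 + 20*15.05 = 304
Att = 10*log10(304) = 24.829 dB


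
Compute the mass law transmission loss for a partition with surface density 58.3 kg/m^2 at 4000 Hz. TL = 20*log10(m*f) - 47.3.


m * f = 58.3 * 4000 = 233200
20*log10(233200) = 107.355 dB
TL = 107.355 - 47.3 = 60.055 dB


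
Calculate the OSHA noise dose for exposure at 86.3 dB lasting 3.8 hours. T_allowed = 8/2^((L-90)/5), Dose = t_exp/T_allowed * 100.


T_allowed = 8 / 2^((86.3 - 90)/5) = 13.3614 hr
Dose = 3.8 / 13.3614 * 100 = 28.44 %


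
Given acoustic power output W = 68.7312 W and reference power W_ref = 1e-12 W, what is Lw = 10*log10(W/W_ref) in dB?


W / W_ref = 68.7312 / 1e-12 = 6.87312e+13
Lw = 10 * log10(6.87312e+13) = 138.37 dB


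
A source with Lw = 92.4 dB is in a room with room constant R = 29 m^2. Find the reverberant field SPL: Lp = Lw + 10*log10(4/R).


4/R = 4/29 = 0.137931
Lp = 92.4 + 10*log10(0.137931) = 83.797 dB


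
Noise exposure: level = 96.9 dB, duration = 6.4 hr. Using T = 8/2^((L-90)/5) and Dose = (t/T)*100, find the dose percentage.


T_allowed = 8 / 2^((96.9 - 90)/5) = 3.07375 hr
Dose = 6.4 / 3.07375 * 100 = 208.21 %


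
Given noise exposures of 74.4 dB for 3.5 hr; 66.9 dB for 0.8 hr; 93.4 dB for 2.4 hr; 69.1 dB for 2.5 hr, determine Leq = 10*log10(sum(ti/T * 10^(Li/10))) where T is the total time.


T_total = 3.5 + 0.8 + 2.4 + 2.5 = 9.2 hr
(3.5/9.2) * 10^(74.4/10) = 1.0478e+07
(0.8/9.2) * 10^(66.9/10) = 425895
(2.4/9.2) * 10^(93.4/10) = 5.7072e+08
(2.5/9.2) * 10^(69.1/10) = 2.20878e+06
Sum = 1.0478e+07 + 425895 + 5.7072e+08 + 2.20878e+06 = 5.83833e+08
Leq = 10*log10(5.83833e+08) = 87.663 dB


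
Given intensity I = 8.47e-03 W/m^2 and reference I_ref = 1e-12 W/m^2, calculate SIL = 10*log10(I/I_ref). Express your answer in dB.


I / I_ref = 8.47e-03 / 1e-12 = 8.47e+09
SIL = 10 * log10(8.47e+09) = 99.279 dB


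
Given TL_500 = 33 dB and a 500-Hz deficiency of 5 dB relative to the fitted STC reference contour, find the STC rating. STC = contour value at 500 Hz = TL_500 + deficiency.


By ASTM E413, STC = value of the fitted reference contour at 500 Hz.
Contour value at 500 Hz = TL_500 + deficiency = 33 + 5 = 38
STC = 38


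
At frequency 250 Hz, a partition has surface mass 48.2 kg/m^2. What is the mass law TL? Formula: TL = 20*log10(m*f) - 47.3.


m * f = 48.2 * 250 = 12050
20*log10(12050) = 81.6197 dB
TL = 81.6197 - 47.3 = 34.32 dB


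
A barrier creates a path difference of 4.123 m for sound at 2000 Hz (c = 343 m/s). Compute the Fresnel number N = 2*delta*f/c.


N = 2*delta*f/c = 2*delta/lambda, where lambda = c/f
lambda = 343 / 2000 = 0.1715 m
N = 2 * 4.123 / 0.1715 = 48.082


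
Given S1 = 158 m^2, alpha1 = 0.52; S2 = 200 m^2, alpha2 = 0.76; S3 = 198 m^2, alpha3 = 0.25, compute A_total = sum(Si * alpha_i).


158 * 0.52 = 82.16
200 * 0.76 = 152
198 * 0.25 = 49.5
A_total = 82.16 + 152 + 49.5 = 283.66 m^2


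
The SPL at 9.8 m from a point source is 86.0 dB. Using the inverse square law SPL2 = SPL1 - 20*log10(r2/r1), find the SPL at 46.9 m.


r2/r1 = 46.9/9.8 = 4.78571
Correction = 20*log10(4.78571) = 13.5989 dB
SPL2 = 86.0 - 13.5989 = 72.401 dB


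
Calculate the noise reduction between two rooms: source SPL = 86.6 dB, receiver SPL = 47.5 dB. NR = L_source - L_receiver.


NR = L_source - L_receiver (difference between source and receiving room levels)
NR = 86.6 - 47.5 = 39.1 dB


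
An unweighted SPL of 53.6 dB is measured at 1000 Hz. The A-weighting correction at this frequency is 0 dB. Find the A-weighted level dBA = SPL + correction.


A-weighting table: 1000 Hz -> 0 dB correction
SPL_A = SPL + correction = 53.6 + (0) = 53.6 dBA


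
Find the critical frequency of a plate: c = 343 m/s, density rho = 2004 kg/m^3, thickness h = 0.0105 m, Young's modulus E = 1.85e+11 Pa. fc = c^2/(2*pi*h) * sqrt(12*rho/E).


12*rho/E = 12*2004/1.85e+11 = 1.29989e-07
sqrt(12*rho/E) = sqrt(1.29989e-07) = 0.00036054
c^2/(2*pi*h) = 343^2/(2*pi*0.0105) = 1.78328e+06
fc = 1.78328e+06 * 0.00036054 = 642.94 Hz


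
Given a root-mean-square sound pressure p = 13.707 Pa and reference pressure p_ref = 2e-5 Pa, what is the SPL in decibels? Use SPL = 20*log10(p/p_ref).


p / p_ref = 13.707 / 2e-5 = 685350
SPL = 20 * log10(685350) = 116.72 dB


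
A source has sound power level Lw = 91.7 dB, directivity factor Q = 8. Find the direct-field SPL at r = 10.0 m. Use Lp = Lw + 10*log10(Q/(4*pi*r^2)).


4*pi*r^2 = 4*pi*10.0^2 = 1256.64 m^2
Q / (4*pi*r^2) = 8 / 1256.64 = 0.00636618
Lp = 91.7 + 10*log10(0.00636618) = 69.739 dB


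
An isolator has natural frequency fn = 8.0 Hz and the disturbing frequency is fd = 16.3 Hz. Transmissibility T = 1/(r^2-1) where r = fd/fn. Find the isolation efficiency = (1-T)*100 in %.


r = 16.3 / 8.0 = 2.0375
r^2 - 1 = 2.0375^2 - 1 = 3.15141
T = 1/3.15141 = 0.317318
Efficiency = (1 - 0.317318)*100 = 68.268 %


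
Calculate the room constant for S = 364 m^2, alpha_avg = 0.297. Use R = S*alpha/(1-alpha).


R = 364 * 0.297 / (1 - 0.297) = 153.78 m^2


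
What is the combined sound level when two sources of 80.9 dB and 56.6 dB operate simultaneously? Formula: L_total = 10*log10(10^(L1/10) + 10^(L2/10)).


10^(80.9/10) = 1.23027e+08
10^(56.6/10) = 457088
Sum = 1.23027e+08 + 457088 = 1.23484e+08
L_total = 10*log10(1.23484e+08) = 80.916 dB


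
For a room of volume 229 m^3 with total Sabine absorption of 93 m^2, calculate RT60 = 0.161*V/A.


RT60 = 0.161 * 229 / 93 = 0.39644 s


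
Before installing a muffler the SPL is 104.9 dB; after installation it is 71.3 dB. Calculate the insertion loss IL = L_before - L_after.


Insertion loss = SPL without muffler - SPL with muffler
IL = 104.9 - 71.3 = 33.6 dB


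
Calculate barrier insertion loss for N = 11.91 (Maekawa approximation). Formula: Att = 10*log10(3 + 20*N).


3 + 20*N = 3 + 20*11.91 = 241.2
Att = 10*log10(241.2) = 23.824 dB


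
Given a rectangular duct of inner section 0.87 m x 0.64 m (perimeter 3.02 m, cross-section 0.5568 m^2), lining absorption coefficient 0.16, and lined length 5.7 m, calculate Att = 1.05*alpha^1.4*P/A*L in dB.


alpha^1.4 = 0.16^1.4 = 0.076872
Attenuation rate = 1.05 * alpha^1.4 * P / A
= 1.05 * 0.076872 * 3.02 / 0.5568 = 0.437789 dB/m
Total Att = 0.437789 * 5.7 = 2.4954 dB


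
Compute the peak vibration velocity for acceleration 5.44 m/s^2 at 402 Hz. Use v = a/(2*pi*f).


omega = 2*pi*f = 2*pi*402 = 2525.84 rad/s
v = a / omega = 5.44 / 2525.84 = 0.0021537 m/s


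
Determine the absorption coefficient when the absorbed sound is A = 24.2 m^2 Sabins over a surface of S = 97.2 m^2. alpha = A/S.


Absorption coefficient = absorbed power / incident power
alpha = A / S = 24.2 / 97.2 = 0.24897


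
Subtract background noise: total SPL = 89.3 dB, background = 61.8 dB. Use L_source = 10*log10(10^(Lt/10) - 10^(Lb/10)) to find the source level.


10^(89.3/10) = 8.51138e+08
10^(61.8/10) = 1.51356e+06
Difference = 8.51138e+08 - 1.51356e+06 = 8.49624e+08
L_source = 10*log10(8.49624e+08) = 89.292 dB


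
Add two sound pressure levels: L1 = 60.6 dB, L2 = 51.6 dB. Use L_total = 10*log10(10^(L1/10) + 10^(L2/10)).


10^(60.6/10) = 1.14815e+06
10^(51.6/10) = 144544
Sum = 1.14815e+06 + 144544 = 1.29269e+06
L_total = 10*log10(1.29269e+06) = 61.115 dB


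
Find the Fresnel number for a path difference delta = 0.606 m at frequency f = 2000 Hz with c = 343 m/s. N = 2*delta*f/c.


N = 2*delta*f/c = 2*delta/lambda, where lambda = c/f
lambda = 343 / 2000 = 0.1715 m
N = 2 * 0.606 / 0.1715 = 7.0671


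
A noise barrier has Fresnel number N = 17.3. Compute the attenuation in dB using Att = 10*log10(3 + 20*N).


3 + 20*N = 3 + 20*17.3 = 349
Att = 10*log10(349) = 25.428 dB


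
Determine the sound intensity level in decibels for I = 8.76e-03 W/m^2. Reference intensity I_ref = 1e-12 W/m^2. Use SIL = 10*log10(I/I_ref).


I / I_ref = 8.76e-03 / 1e-12 = 8.76e+09
SIL = 10 * log10(8.76e+09) = 99.425 dB


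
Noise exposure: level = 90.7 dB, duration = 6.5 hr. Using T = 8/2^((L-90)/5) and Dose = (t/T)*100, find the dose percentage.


T_allowed = 8 / 2^((90.7 - 90)/5) = 7.26015 hr
Dose = 6.5 / 7.26015 * 100 = 89.53 %


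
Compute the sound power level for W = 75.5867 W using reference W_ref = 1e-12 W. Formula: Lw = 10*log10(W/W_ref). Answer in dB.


W / W_ref = 75.5867 / 1e-12 = 7.55867e+13
Lw = 10 * log10(7.55867e+13) = 138.78 dB


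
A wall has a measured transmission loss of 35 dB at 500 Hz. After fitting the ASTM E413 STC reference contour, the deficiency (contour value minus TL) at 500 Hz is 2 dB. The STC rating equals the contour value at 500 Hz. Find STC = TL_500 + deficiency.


By ASTM E413, STC = value of the fitted reference contour at 500 Hz.
Contour value at 500 Hz = TL_500 + deficiency = 35 + 2 = 37
STC = 37


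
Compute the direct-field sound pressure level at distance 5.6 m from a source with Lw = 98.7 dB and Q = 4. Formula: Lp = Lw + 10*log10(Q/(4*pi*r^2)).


4*pi*r^2 = 4*pi*5.6^2 = 394.081 m^2
Q / (4*pi*r^2) = 4 / 394.081 = 0.0101502
Lp = 98.7 + 10*log10(0.0101502) = 78.765 dB


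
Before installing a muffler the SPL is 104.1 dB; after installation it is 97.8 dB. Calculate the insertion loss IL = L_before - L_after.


Insertion loss = SPL without muffler - SPL with muffler
IL = 104.1 - 97.8 = 6.3 dB


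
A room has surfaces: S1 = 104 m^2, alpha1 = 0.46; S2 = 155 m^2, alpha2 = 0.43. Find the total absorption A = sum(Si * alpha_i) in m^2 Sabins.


104 * 0.46 = 47.84
155 * 0.43 = 66.65
A_total = 47.84 + 66.65 = 114.49 m^2


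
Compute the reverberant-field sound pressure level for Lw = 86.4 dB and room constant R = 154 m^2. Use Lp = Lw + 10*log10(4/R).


4/R = 4/154 = 0.025974
Lp = 86.4 + 10*log10(0.025974) = 70.545 dB


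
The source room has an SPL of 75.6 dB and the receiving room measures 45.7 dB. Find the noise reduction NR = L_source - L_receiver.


NR = L_source - L_receiver (difference between source and receiving room levels)
NR = 75.6 - 45.7 = 29.9 dB


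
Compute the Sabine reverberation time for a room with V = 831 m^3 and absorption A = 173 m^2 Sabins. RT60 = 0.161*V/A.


RT60 = 0.161 * 831 / 173 = 0.77336 s


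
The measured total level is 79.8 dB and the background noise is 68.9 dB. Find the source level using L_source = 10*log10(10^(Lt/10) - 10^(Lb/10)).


10^(79.8/10) = 9.54993e+07
10^(68.9/10) = 7.76247e+06
Difference = 9.54993e+07 - 7.76247e+06 = 8.77368e+07
L_source = 10*log10(8.77368e+07) = 79.432 dB


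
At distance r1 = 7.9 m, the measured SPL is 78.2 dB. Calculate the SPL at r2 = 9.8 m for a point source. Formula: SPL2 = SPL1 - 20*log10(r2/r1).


r2/r1 = 9.8/7.9 = 1.24051
Correction = 20*log10(1.24051) = 1.87201 dB
SPL2 = 78.2 - 1.87201 = 76.328 dB


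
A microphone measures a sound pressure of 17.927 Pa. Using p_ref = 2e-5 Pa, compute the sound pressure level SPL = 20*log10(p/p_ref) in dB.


p / p_ref = 17.927 / 2e-5 = 896350
SPL = 20 * log10(896350) = 119.05 dB


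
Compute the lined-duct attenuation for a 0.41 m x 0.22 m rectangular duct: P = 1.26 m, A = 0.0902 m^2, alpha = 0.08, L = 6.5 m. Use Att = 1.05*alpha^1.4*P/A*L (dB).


alpha^1.4 = 0.08^1.4 = 0.029129
Attenuation rate = 1.05 * alpha^1.4 * P / A
= 1.05 * 0.029129 * 1.26 / 0.0902 = 0.427247 dB/m
Total Att = 0.427247 * 6.5 = 2.7771 dB


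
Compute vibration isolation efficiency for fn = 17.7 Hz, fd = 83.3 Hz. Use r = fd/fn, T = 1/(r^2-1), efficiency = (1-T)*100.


r = 83.3 / 17.7 = 4.70621
r^2 - 1 = 4.70621^2 - 1 = 21.1484
T = 1/21.1484 = 0.0472849
Efficiency = (1 - 0.0472849)*100 = 95.272 %


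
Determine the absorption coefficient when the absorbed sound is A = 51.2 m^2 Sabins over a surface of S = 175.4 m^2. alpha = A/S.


Absorption coefficient = absorbed power / incident power
alpha = A / S = 51.2 / 175.4 = 0.2919


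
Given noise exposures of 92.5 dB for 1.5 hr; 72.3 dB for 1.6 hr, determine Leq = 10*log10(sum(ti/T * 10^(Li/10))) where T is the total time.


T_total = 1.5 + 1.6 = 3.1 hr
(1.5/3.1) * 10^(92.5/10) = 8.60458e+08
(1.6/3.1) * 10^(72.3/10) = 8.76513e+06
Sum = 8.60458e+08 + 8.76513e+06 = 8.69223e+08
Leq = 10*log10(8.69223e+08) = 89.391 dB


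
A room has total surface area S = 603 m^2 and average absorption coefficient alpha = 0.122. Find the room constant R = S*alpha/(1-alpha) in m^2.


R = 603 * 0.122 / (1 - 0.122) = 83.788 m^2


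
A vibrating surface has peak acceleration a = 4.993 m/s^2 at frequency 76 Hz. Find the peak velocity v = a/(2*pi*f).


omega = 2*pi*f = 2*pi*76 = 477.522 rad/s
v = a / omega = 4.993 / 477.522 = 0.010456 m/s


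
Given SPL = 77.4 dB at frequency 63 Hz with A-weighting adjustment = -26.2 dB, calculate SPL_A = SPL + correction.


A-weighting table: 63 Hz -> -26.2 dB correction
SPL_A = SPL + correction = 77.4 + (-26.2) = 51.2 dBA


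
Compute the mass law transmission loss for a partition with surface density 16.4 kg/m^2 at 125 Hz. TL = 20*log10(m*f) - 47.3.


m * f = 16.4 * 125 = 2050
20*log10(2050) = 66.2351 dB
TL = 66.2351 - 47.3 = 18.935 dB


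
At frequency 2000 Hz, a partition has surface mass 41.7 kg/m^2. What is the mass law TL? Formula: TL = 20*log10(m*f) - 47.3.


m * f = 41.7 * 2000 = 83400
20*log10(83400) = 98.4233 dB
TL = 98.4233 - 47.3 = 51.123 dB


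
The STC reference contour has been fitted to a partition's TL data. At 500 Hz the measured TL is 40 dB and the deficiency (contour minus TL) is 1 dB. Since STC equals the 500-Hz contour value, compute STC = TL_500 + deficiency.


By ASTM E413, STC = value of the fitted reference contour at 500 Hz.
Contour value at 500 Hz = TL_500 + deficiency = 40 + 1 = 41
STC = 41


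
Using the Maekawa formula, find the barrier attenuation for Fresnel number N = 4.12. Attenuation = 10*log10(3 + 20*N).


3 + 20*N = 3 + 20*4.12 = 85.4
Att = 10*log10(85.4) = 19.315 dB


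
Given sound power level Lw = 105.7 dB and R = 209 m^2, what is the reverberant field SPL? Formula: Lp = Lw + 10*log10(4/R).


4/R = 4/209 = 0.0191388
Lp = 105.7 + 10*log10(0.0191388) = 88.519 dB


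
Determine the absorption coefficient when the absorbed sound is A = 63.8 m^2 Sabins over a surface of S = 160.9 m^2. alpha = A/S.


Absorption coefficient = absorbed power / incident power
alpha = A / S = 63.8 / 160.9 = 0.39652


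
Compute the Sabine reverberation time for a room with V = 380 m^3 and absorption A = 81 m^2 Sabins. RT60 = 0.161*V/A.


RT60 = 0.161 * 380 / 81 = 0.75531 s


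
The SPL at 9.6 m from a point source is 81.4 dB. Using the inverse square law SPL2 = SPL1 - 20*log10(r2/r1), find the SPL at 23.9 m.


r2/r1 = 23.9/9.6 = 2.48958
Correction = 20*log10(2.48958) = 7.92252 dB
SPL2 = 81.4 - 7.92252 = 73.477 dB


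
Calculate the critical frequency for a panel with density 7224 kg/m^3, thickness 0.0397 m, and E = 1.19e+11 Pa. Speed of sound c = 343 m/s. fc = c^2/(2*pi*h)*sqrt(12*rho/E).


12*rho/E = 12*7224/1.19e+11 = 7.28471e-07
sqrt(12*rho/E) = sqrt(7.28471e-07) = 0.000853505
c^2/(2*pi*h) = 343^2/(2*pi*0.0397) = 471648
fc = 471648 * 0.000853505 = 402.55 Hz


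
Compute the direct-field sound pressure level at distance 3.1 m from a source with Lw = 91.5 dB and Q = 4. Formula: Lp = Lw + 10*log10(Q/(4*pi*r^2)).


4*pi*r^2 = 4*pi*3.1^2 = 120.763 m^2
Q / (4*pi*r^2) = 4 / 120.763 = 0.0331227
Lp = 91.5 + 10*log10(0.0331227) = 76.701 dB


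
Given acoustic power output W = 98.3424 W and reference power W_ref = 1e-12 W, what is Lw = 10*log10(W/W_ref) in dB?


W / W_ref = 98.3424 / 1e-12 = 9.83424e+13
Lw = 10 * log10(9.83424e+13) = 139.93 dB


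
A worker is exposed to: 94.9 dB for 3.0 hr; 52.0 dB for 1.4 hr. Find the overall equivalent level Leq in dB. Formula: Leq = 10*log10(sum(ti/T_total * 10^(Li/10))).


T_total = 3.0 + 1.4 = 4.4 hr
(3.0/4.4) * 10^(94.9/10) = 2.10702e+09
(1.4/4.4) * 10^(52.0/10) = 50428.4
Sum = 2.10702e+09 + 50428.4 = 2.10707e+09
Leq = 10*log10(2.10707e+09) = 93.237 dB


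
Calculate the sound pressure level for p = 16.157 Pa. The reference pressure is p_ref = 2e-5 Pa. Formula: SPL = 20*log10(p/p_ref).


p / p_ref = 16.157 / 2e-5 = 807850
SPL = 20 * log10(807850) = 118.15 dB


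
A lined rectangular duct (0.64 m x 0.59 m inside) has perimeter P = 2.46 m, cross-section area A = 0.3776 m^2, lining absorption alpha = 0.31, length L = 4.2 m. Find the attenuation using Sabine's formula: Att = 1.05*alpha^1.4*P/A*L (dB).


alpha^1.4 = 0.31^1.4 = 0.194047
Attenuation rate = 1.05 * alpha^1.4 * P / A
= 1.05 * 0.194047 * 2.46 / 0.3776 = 1.32739 dB/m
Total Att = 1.32739 * 4.2 = 5.575 dB


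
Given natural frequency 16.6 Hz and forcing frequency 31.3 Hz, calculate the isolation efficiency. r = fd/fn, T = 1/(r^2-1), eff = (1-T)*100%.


r = 31.3 / 16.6 = 1.88554
r^2 - 1 = 1.88554^2 - 1 = 2.55526
T = 1/2.55526 = 0.39135
Efficiency = (1 - 0.39135)*100 = 60.865 %


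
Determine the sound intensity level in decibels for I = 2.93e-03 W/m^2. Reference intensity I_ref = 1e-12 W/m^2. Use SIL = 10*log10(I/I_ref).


I / I_ref = 2.93e-03 / 1e-12 = 2.93e+09
SIL = 10 * log10(2.93e+09) = 94.669 dB


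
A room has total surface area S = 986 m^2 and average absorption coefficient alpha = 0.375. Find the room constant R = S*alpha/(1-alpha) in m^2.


R = 986 * 0.375 / (1 - 0.375) = 591.6 m^2


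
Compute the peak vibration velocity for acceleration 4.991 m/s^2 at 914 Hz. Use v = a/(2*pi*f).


omega = 2*pi*f = 2*pi*914 = 5742.83 rad/s
v = a / omega = 4.991 / 5742.83 = 0.00086908 m/s


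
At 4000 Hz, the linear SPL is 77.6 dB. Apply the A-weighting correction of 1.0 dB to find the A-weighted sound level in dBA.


A-weighting table: 4000 Hz -> 1.0 dB correction
SPL_A = SPL + correction = 77.6 + (1.0) = 78.6 dBA


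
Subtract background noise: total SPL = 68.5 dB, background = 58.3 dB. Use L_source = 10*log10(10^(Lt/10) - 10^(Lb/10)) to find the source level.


10^(68.5/10) = 7.07946e+06
10^(58.3/10) = 676083
Difference = 7.07946e+06 - 676083 = 6.40338e+06
L_source = 10*log10(6.40338e+06) = 68.064 dB


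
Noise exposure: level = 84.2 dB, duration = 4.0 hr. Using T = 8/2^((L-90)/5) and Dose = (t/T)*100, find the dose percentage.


T_allowed = 8 / 2^((84.2 - 90)/5) = 17.8766 hr
Dose = 4.0 / 17.8766 * 100 = 22.376 %


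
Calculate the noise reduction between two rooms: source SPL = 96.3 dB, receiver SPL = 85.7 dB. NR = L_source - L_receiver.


NR = L_source - L_receiver (difference between source and receiving room levels)
NR = 96.3 - 85.7 = 10.6 dB


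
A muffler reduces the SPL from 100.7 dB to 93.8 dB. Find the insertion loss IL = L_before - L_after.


Insertion loss = SPL without muffler - SPL with muffler
IL = 100.7 - 93.8 = 6.9 dB


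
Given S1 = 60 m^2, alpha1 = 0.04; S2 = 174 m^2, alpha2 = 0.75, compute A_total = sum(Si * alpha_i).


60 * 0.04 = 2.4
174 * 0.75 = 130.5
A_total = 2.4 + 130.5 = 132.9 m^2


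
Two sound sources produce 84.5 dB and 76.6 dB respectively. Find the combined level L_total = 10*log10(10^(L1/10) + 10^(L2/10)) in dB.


10^(84.5/10) = 2.81838e+08
10^(76.6/10) = 4.57088e+07
Sum = 2.81838e+08 + 4.57088e+07 = 3.27547e+08
L_total = 10*log10(3.27547e+08) = 85.153 dB


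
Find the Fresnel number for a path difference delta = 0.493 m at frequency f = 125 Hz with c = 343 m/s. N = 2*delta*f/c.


N = 2*delta*f/c = 2*delta/lambda, where lambda = c/f
lambda = 343 / 125 = 2.744 m
N = 2 * 0.493 / 2.744 = 0.35933


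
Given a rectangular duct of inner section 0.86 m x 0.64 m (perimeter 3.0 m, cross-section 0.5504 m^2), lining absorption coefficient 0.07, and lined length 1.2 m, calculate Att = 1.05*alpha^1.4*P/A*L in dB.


alpha^1.4 = 0.07^1.4 = 0.0241622
Attenuation rate = 1.05 * alpha^1.4 * P / A
= 1.05 * 0.0241622 * 3.0 / 0.5504 = 0.138283 dB/m
Total Att = 0.138283 * 1.2 = 0.16594 dB


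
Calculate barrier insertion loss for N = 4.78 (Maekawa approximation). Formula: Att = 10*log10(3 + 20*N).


3 + 20*N = 3 + 20*4.78 = 98.6
Att = 10*log10(98.6) = 19.939 dB


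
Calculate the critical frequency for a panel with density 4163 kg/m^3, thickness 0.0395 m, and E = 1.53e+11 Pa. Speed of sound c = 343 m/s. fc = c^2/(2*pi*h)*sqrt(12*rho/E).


12*rho/E = 12*4163/1.53e+11 = 3.2651e-07
sqrt(12*rho/E) = sqrt(3.2651e-07) = 0.000571411
c^2/(2*pi*h) = 343^2/(2*pi*0.0395) = 474036
fc = 474036 * 0.000571411 = 270.87 Hz


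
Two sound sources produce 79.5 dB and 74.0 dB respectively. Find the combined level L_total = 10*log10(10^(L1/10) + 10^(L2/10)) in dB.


10^(79.5/10) = 8.91251e+07
10^(74.0/10) = 2.51189e+07
Sum = 8.91251e+07 + 2.51189e+07 = 1.14244e+08
L_total = 10*log10(1.14244e+08) = 80.578 dB


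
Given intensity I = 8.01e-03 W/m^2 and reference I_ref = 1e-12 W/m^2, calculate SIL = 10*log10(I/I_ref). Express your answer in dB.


I / I_ref = 8.01e-03 / 1e-12 = 8.01e+09
SIL = 10 * log10(8.01e+09) = 99.036 dB


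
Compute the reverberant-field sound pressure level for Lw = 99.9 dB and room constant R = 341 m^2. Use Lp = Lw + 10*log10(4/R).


4/R = 4/341 = 0.0117302
Lp = 99.9 + 10*log10(0.0117302) = 80.593 dB


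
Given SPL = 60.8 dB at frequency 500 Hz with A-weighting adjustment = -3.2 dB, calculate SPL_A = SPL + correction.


A-weighting table: 500 Hz -> -3.2 dB correction
SPL_A = SPL + correction = 60.8 + (-3.2) = 57.6 dBA


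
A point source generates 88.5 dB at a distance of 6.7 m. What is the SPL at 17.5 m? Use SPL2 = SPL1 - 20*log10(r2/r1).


r2/r1 = 17.5/6.7 = 2.61194
Correction = 20*log10(2.61194) = 8.33926 dB
SPL2 = 88.5 - 8.33926 = 80.161 dB


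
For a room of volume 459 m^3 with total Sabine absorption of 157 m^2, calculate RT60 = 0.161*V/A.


RT60 = 0.161 * 459 / 157 = 0.47069 s


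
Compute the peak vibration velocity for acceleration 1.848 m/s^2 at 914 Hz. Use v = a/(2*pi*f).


omega = 2*pi*f = 2*pi*914 = 5742.83 rad/s
v = a / omega = 1.848 / 5742.83 = 0.00032179 m/s


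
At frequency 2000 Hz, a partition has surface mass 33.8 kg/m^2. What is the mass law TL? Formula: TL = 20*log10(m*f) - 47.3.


m * f = 33.8 * 2000 = 67600
20*log10(67600) = 96.5989 dB
TL = 96.5989 - 47.3 = 49.299 dB


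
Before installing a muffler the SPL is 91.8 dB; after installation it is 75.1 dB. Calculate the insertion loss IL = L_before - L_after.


Insertion loss = SPL without muffler - SPL with muffler
IL = 91.8 - 75.1 = 16.7 dB


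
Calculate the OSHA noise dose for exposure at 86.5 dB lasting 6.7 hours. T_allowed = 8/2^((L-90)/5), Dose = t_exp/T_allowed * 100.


T_allowed = 8 / 2^((86.5 - 90)/5) = 12.996 hr
Dose = 6.7 / 12.996 * 100 = 51.554 %


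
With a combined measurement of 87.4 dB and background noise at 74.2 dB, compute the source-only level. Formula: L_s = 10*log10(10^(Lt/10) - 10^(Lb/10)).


10^(87.4/10) = 5.49541e+08
10^(74.2/10) = 2.63027e+07
Difference = 5.49541e+08 - 2.63027e+07 = 5.23238e+08
L_source = 10*log10(5.23238e+08) = 87.187 dB


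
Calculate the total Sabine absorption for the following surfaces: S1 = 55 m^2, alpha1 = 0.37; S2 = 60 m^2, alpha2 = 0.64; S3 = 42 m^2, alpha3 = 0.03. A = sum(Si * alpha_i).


55 * 0.37 = 20.35
60 * 0.64 = 38.4
42 * 0.03 = 1.26
A_total = 20.35 + 38.4 + 1.26 = 60.01 m^2


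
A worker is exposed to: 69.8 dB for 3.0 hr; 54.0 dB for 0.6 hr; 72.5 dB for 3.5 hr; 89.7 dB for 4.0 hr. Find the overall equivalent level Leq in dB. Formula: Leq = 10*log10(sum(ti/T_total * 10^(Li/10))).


T_total = 3.0 + 0.6 + 3.5 + 4.0 = 11.1 hr
(3.0/11.1) * 10^(69.8/10) = 2.58106e+06
(0.6/11.1) * 10^(54.0/10) = 13577.8
(3.5/11.1) * 10^(72.5/10) = 5.60719e+06
(4.0/11.1) * 10^(89.7/10) = 3.36308e+08
Sum = 2.58106e+06 + 13577.8 + 5.60719e+06 + 3.36308e+08 = 3.4451e+08
Leq = 10*log10(3.4451e+08) = 85.372 dB


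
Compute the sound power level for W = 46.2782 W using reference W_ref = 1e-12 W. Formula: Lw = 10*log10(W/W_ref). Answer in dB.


W / W_ref = 46.2782 / 1e-12 = 4.62782e+13
Lw = 10 * log10(4.62782e+13) = 136.65 dB


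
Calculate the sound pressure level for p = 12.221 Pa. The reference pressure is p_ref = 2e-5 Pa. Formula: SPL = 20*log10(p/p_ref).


p / p_ref = 12.221 / 2e-5 = 611050
SPL = 20 * log10(611050) = 115.72 dB


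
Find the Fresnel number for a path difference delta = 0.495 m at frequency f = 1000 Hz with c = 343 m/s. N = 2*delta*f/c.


N = 2*delta*f/c = 2*delta/lambda, where lambda = c/f
lambda = 343 / 1000 = 0.343 m
N = 2 * 0.495 / 0.343 = 2.8863


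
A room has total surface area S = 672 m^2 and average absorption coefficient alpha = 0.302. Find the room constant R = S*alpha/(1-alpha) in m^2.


R = 672 * 0.302 / (1 - 0.302) = 290.75 m^2


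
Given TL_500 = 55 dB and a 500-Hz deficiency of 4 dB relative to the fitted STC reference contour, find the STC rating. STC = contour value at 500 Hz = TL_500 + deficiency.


By ASTM E413, STC = value of the fitted reference contour at 500 Hz.
Contour value at 500 Hz = TL_500 + deficiency = 55 + 4 = 59
STC = 59


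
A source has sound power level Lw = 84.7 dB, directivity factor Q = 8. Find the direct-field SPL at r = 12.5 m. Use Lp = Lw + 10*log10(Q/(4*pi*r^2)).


4*pi*r^2 = 4*pi*12.5^2 = 1963.5 m^2
Q / (4*pi*r^2) = 8 / 1963.5 = 0.00407436
Lp = 84.7 + 10*log10(0.00407436) = 60.801 dB


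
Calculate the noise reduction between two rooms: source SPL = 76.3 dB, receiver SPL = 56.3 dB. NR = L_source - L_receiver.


NR = L_source - L_receiver (difference between source and receiving room levels)
NR = 76.3 - 56.3 = 20 dB


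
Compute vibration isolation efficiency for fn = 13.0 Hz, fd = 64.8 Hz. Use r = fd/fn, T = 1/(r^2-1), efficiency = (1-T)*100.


r = 64.8 / 13.0 = 4.98462
r^2 - 1 = 4.98462^2 - 1 = 23.8464
T = 1/23.8464 = 0.0419351
Efficiency = (1 - 0.0419351)*100 = 95.806 %


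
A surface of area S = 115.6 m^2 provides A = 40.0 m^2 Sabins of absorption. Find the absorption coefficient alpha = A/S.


Absorption coefficient = absorbed power / incident power
alpha = A / S = 40.0 / 115.6 = 0.34602


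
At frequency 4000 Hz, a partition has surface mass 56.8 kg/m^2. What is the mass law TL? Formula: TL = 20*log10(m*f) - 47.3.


m * f = 56.8 * 4000 = 227200
20*log10(227200) = 107.128 dB
TL = 107.128 - 47.3 = 59.828 dB


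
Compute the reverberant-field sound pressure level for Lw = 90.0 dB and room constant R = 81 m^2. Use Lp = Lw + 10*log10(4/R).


4/R = 4/81 = 0.0493827
Lp = 90.0 + 10*log10(0.0493827) = 76.936 dB


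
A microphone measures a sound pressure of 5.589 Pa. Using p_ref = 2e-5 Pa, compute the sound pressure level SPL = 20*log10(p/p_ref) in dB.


p / p_ref = 5.589 / 2e-5 = 279450
SPL = 20 * log10(279450) = 108.93 dB


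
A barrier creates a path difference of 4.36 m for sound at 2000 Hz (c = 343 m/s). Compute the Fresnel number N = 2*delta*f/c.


N = 2*delta*f/c = 2*delta/lambda, where lambda = c/f
lambda = 343 / 2000 = 0.1715 m
N = 2 * 4.36 / 0.1715 = 50.845


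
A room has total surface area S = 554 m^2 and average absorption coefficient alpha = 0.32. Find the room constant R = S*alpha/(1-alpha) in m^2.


R = 554 * 0.32 / (1 - 0.32) = 260.71 m^2


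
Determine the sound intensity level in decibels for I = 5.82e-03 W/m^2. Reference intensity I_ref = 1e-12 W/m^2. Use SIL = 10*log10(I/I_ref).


I / I_ref = 5.82e-03 / 1e-12 = 5.82e+09
SIL = 10 * log10(5.82e+09) = 97.649 dB


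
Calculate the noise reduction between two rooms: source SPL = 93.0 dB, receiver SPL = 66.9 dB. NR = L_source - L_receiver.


NR = L_source - L_receiver (difference between source and receiving room levels)
NR = 93.0 - 66.9 = 26.1 dB


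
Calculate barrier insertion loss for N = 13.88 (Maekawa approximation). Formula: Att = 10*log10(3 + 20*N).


3 + 20*N = 3 + 20*13.88 = 280.6
Att = 10*log10(280.6) = 24.481 dB


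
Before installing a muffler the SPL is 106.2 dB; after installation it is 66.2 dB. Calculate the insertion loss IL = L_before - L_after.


Insertion loss = SPL without muffler - SPL with muffler
IL = 106.2 - 66.2 = 40 dB


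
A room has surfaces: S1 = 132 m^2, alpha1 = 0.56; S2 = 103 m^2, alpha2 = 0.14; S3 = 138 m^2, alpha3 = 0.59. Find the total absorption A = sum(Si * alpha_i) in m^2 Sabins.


132 * 0.56 = 73.92
103 * 0.14 = 14.42
138 * 0.59 = 81.42
A_total = 73.92 + 14.42 + 81.42 = 169.76 m^2


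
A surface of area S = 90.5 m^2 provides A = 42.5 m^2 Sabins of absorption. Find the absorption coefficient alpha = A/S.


Absorption coefficient = absorbed power / incident power
alpha = A / S = 42.5 / 90.5 = 0.46961


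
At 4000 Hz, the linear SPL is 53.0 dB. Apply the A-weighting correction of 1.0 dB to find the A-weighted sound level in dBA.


A-weighting table: 4000 Hz -> 1.0 dB correction
SPL_A = SPL + correction = 53.0 + (1.0) = 54 dBA


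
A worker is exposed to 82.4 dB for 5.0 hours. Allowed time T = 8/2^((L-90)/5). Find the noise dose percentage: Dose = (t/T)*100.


T_allowed = 8 / 2^((82.4 - 90)/5) = 22.9433 hr
Dose = 5.0 / 22.9433 * 100 = 21.793 %


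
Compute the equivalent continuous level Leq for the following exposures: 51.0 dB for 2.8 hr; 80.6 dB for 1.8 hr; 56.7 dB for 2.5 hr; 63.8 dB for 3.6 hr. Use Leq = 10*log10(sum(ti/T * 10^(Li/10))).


T_total = 2.8 + 1.8 + 2.5 + 3.6 = 10.7 hr
(2.8/10.7) * 10^(51.0/10) = 32943.8
(1.8/10.7) * 10^(80.6/10) = 1.93147e+07
(2.5/10.7) * 10^(56.7/10) = 109284
(3.6/10.7) * 10^(63.8/10) = 807084
Sum = 32943.8 + 1.93147e+07 + 109284 + 807084 = 2.0264e+07
Leq = 10*log10(2.0264e+07) = 73.067 dB


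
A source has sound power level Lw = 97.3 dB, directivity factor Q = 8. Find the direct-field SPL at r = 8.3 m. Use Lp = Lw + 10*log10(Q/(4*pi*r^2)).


4*pi*r^2 = 4*pi*8.3^2 = 865.697 m^2
Q / (4*pi*r^2) = 8 / 865.697 = 0.00924111
Lp = 97.3 + 10*log10(0.00924111) = 76.957 dB


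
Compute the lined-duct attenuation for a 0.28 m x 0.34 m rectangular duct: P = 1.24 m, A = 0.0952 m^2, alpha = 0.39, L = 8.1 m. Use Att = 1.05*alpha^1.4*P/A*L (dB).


alpha^1.4 = 0.39^1.4 = 0.267603
Attenuation rate = 1.05 * alpha^1.4 * P / A
= 1.05 * 0.267603 * 1.24 / 0.0952 = 3.65986 dB/m
Total Att = 3.65986 * 8.1 = 29.645 dB
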